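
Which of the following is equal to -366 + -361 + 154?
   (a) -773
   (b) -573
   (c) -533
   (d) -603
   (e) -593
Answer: b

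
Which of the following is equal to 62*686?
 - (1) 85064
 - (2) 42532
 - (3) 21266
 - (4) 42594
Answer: 2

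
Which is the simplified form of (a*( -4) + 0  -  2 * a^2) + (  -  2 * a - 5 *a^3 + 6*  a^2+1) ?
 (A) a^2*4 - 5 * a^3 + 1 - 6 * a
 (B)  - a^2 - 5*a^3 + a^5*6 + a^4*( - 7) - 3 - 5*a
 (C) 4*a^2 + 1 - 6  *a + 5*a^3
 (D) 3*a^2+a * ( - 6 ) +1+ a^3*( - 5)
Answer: A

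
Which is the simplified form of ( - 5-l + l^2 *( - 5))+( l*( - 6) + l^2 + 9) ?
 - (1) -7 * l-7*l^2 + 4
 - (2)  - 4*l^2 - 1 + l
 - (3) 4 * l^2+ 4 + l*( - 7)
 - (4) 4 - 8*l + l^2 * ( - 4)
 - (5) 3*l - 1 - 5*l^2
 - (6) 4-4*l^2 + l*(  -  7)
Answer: 6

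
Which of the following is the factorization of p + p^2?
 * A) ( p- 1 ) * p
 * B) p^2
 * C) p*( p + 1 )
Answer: C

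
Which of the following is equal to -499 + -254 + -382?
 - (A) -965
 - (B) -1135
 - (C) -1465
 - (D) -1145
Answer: B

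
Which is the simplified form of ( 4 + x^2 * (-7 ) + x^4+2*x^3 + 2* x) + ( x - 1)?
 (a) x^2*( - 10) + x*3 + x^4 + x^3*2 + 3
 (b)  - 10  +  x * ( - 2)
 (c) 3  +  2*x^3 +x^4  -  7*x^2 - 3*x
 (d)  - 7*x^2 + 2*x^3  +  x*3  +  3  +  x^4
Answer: d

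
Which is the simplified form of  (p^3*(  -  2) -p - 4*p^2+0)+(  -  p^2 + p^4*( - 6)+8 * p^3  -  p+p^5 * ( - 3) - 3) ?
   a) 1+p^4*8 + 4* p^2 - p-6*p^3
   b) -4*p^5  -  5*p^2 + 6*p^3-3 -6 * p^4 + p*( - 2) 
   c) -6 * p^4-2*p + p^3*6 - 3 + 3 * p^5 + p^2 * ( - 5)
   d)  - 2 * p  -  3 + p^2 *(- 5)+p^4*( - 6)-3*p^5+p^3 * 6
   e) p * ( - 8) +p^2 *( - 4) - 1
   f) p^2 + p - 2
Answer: d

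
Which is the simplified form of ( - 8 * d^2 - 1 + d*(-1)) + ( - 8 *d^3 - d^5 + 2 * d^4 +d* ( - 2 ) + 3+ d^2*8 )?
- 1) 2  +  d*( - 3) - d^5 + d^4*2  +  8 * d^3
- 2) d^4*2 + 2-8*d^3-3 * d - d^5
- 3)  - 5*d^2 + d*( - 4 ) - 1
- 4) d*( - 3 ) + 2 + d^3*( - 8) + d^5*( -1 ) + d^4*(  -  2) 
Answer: 2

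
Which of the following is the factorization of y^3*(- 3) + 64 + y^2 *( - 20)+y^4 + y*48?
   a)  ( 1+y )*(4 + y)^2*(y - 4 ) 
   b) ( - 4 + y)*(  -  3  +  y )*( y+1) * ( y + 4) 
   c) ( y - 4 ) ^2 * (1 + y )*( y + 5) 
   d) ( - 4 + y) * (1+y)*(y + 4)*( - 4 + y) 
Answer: d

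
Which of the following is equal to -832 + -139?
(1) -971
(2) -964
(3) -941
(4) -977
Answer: 1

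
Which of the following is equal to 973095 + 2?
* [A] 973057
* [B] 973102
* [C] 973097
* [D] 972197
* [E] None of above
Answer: C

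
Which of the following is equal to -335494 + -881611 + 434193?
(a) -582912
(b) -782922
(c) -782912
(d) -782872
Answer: c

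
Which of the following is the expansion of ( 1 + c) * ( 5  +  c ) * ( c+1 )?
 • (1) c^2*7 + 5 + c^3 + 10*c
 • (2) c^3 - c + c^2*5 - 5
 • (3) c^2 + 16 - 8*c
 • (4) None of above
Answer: 4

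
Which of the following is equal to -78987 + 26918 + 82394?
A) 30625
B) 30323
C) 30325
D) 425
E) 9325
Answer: C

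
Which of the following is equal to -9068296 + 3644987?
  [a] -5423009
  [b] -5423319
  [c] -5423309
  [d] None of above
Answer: c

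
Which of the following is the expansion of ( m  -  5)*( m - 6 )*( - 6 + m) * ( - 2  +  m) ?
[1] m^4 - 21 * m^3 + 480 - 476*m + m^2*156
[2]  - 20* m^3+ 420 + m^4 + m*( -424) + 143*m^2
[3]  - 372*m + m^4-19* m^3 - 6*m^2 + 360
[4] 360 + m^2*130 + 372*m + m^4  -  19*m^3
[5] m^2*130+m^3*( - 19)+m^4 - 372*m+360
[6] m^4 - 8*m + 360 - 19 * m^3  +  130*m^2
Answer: 5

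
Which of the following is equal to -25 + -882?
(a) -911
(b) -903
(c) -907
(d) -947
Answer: c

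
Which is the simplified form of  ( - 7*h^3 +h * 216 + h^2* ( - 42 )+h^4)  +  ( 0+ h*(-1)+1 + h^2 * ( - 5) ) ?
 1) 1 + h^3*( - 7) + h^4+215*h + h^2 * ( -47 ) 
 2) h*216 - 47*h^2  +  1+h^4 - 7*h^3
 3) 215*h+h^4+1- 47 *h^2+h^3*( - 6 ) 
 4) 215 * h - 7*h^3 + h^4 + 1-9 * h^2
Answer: 1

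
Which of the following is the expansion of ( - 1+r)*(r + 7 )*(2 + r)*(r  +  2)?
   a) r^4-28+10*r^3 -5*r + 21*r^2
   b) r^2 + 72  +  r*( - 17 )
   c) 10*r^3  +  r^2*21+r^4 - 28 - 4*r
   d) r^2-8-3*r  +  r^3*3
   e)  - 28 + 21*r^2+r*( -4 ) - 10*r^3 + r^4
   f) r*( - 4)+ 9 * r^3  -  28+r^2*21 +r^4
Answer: c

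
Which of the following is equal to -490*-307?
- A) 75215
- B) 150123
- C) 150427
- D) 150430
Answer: D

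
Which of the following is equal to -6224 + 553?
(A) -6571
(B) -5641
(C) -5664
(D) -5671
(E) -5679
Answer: D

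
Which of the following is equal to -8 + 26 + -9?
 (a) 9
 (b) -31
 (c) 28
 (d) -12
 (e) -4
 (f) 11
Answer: a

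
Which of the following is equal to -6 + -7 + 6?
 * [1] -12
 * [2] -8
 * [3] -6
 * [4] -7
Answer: 4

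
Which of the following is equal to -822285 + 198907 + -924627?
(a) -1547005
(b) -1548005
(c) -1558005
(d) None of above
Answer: b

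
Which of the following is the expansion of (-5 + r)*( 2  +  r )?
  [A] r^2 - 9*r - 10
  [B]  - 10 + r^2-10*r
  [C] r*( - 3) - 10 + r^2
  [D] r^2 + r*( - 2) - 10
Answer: C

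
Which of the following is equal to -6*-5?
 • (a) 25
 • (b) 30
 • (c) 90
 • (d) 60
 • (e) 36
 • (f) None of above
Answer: b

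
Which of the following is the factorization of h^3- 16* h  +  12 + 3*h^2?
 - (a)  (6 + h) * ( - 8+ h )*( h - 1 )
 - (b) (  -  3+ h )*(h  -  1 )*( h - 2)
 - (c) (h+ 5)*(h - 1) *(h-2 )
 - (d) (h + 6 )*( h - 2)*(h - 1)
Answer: d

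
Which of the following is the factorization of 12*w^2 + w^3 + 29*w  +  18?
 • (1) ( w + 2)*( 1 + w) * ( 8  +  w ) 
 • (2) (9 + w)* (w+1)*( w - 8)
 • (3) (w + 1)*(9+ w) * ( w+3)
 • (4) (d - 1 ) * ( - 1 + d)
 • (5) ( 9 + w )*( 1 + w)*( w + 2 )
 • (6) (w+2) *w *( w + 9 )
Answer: 5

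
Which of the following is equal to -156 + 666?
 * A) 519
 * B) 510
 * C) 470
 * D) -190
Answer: B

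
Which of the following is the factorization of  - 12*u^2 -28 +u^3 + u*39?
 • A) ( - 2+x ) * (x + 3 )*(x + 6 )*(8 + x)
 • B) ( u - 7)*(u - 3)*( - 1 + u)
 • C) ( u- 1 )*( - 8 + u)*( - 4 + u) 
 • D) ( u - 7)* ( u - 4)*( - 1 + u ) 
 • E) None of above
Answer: D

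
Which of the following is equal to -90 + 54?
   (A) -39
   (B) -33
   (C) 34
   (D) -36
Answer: D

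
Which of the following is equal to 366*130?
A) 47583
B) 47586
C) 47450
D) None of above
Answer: D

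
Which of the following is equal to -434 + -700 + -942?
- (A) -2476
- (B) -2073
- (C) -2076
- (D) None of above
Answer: C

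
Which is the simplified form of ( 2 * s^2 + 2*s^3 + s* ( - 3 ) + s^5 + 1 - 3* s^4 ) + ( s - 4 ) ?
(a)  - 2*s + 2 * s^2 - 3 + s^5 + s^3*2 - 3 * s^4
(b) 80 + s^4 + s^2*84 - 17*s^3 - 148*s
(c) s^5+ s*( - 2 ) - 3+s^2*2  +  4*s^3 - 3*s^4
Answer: a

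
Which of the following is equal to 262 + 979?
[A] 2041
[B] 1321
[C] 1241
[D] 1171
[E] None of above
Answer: C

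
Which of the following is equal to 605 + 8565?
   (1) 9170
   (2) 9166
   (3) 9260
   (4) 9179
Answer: 1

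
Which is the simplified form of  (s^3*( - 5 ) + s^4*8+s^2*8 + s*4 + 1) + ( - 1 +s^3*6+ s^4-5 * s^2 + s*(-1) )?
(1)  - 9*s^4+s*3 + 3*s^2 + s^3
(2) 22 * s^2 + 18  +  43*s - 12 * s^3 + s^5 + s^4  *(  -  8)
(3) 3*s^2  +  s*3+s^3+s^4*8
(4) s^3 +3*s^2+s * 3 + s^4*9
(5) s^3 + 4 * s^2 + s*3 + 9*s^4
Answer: 4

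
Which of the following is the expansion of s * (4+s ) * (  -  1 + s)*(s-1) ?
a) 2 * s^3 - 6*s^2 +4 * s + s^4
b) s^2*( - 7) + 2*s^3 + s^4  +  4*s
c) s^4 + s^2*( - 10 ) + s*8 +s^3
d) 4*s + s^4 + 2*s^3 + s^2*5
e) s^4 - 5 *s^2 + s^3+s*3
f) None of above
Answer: b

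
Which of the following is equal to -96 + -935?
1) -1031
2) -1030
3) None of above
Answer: 1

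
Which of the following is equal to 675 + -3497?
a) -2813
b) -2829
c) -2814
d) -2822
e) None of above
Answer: d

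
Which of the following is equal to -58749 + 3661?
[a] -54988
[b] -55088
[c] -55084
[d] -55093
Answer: b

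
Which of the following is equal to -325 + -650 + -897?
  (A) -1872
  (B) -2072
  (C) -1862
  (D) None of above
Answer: A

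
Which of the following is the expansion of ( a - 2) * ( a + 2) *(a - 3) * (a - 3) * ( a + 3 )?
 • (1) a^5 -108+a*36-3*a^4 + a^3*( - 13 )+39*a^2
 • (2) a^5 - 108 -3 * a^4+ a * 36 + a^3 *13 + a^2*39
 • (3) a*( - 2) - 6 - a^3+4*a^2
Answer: 1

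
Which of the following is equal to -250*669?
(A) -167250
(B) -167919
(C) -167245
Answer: A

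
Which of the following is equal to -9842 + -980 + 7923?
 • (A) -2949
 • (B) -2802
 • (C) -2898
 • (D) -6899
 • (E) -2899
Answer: E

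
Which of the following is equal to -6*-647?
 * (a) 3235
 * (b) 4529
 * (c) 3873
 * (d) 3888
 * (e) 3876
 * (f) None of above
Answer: f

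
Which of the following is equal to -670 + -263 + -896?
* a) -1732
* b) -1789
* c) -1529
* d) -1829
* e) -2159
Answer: d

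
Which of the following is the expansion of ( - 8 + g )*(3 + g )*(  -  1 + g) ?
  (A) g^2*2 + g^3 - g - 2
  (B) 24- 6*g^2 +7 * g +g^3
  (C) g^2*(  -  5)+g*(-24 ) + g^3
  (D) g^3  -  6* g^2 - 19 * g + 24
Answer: D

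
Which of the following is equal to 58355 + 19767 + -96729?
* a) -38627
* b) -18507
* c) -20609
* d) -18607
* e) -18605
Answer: d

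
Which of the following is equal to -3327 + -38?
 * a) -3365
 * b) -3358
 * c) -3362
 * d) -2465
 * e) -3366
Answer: a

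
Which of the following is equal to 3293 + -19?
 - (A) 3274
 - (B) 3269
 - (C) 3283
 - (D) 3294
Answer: A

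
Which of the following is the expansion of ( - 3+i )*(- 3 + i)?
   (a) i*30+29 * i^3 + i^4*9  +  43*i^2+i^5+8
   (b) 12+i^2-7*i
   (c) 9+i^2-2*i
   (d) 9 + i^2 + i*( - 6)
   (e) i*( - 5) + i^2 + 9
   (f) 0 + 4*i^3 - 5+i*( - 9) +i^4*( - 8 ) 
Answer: d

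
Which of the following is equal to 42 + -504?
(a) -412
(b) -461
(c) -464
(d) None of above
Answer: d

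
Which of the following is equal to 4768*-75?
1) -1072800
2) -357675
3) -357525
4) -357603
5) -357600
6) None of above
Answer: 5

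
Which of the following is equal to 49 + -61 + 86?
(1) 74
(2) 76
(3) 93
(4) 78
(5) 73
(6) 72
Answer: 1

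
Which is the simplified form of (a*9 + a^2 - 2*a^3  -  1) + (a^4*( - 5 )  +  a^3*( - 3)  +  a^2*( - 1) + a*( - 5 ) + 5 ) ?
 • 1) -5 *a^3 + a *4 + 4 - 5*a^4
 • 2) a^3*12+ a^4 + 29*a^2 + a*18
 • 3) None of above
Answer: 1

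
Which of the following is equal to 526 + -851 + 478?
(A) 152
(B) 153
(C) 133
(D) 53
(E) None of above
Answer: B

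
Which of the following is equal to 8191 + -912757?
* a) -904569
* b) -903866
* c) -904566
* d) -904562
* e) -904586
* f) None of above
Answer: c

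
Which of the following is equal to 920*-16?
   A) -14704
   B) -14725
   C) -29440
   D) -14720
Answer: D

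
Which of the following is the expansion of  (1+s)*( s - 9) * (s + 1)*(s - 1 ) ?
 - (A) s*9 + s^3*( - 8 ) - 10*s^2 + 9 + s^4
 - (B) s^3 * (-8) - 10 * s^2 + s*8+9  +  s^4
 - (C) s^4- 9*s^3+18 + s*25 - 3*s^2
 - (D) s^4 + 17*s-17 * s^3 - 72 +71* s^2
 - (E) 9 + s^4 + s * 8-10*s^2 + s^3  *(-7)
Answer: B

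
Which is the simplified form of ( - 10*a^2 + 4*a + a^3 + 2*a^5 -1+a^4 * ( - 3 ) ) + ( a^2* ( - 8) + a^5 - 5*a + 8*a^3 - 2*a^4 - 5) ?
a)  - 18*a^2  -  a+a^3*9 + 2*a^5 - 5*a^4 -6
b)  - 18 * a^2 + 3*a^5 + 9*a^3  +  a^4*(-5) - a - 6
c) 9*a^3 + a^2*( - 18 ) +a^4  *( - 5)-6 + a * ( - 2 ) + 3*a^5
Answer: b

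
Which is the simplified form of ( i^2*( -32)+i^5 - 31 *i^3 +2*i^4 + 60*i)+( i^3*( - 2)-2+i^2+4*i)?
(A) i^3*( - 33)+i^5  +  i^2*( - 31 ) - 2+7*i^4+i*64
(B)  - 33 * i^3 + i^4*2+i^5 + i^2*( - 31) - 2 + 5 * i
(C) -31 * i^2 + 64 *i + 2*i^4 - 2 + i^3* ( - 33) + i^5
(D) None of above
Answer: C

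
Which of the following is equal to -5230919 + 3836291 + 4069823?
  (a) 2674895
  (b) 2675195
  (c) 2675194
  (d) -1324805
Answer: b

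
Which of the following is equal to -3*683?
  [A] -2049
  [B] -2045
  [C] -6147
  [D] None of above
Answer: A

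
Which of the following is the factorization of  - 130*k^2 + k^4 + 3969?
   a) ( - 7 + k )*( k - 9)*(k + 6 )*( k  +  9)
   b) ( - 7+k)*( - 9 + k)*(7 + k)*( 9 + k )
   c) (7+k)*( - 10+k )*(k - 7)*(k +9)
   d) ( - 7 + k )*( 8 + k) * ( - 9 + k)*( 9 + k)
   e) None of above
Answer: b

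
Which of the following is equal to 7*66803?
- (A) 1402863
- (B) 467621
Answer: B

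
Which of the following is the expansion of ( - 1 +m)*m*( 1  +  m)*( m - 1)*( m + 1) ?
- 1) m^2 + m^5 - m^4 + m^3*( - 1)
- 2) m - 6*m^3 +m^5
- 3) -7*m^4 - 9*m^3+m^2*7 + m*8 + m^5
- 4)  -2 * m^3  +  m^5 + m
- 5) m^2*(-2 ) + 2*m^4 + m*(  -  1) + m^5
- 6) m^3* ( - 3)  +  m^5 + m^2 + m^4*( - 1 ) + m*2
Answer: 4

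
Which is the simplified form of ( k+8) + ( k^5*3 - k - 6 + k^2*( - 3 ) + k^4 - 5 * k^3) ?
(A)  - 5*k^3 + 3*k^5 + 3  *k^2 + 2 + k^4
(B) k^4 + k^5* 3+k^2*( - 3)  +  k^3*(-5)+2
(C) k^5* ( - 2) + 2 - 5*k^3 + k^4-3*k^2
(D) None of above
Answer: B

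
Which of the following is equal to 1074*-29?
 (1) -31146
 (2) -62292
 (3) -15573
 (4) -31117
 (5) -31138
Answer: 1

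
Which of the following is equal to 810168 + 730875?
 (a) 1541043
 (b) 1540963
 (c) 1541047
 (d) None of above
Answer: a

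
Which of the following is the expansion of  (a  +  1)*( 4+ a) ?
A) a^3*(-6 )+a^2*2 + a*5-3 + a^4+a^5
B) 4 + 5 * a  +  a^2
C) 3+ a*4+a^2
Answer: B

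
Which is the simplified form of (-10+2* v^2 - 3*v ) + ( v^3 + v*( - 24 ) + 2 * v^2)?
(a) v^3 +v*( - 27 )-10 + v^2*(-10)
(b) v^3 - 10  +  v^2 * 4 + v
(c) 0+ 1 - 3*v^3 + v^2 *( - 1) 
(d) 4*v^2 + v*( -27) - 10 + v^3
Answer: d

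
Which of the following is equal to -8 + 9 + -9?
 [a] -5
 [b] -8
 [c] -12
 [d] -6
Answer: b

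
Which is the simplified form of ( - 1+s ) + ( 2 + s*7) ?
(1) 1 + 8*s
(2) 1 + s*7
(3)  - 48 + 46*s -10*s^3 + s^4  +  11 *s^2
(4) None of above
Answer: 1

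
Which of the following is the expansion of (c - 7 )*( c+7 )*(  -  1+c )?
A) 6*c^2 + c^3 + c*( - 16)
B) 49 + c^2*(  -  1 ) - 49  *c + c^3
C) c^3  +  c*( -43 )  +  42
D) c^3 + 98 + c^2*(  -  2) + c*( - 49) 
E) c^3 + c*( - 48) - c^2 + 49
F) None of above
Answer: B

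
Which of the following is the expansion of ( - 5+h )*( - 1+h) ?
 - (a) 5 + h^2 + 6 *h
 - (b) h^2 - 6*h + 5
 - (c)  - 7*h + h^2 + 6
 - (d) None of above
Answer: b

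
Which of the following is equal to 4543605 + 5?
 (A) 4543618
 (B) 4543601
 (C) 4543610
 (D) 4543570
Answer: C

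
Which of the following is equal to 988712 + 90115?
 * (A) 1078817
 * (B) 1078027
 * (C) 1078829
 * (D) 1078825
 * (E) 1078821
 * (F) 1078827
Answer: F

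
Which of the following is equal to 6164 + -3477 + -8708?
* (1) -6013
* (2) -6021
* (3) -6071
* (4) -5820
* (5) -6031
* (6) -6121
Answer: 2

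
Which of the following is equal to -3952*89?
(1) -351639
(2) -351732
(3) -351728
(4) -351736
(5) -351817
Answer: 3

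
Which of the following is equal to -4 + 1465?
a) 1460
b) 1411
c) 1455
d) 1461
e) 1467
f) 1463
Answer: d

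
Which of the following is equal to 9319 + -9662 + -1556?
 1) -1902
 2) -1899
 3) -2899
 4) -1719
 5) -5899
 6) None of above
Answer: 2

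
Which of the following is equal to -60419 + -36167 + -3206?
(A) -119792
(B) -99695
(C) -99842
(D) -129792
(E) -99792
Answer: E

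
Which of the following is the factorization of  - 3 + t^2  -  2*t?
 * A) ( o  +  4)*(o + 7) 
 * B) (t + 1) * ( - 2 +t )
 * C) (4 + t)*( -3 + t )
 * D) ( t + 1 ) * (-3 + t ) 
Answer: D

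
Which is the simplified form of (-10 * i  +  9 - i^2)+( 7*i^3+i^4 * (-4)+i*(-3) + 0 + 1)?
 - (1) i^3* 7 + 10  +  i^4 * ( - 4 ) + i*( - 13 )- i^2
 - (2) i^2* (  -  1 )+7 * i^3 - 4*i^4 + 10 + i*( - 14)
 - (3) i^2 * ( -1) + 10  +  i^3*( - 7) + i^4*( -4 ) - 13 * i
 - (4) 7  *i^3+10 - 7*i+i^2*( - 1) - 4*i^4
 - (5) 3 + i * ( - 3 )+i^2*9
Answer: 1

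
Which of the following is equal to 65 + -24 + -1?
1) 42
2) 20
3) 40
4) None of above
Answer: 3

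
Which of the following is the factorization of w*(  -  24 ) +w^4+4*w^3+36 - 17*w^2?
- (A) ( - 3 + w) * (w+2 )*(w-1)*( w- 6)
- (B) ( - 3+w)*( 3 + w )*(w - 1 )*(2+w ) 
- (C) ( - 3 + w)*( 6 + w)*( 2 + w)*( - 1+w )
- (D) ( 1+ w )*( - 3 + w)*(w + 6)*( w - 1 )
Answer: C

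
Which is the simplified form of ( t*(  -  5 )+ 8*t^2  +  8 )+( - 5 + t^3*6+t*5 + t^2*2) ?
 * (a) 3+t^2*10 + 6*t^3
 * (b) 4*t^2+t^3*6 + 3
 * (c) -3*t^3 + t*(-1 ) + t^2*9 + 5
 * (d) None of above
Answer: a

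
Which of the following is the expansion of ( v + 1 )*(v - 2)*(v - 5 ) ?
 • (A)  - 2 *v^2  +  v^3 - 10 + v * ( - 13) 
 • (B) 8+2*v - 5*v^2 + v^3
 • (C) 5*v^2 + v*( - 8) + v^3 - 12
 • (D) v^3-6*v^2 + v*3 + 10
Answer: D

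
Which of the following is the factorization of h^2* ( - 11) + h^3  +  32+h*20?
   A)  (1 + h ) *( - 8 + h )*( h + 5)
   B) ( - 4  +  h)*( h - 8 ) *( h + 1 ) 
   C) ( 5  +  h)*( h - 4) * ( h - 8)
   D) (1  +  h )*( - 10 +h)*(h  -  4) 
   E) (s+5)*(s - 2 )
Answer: B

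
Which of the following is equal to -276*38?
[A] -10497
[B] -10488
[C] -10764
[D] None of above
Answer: B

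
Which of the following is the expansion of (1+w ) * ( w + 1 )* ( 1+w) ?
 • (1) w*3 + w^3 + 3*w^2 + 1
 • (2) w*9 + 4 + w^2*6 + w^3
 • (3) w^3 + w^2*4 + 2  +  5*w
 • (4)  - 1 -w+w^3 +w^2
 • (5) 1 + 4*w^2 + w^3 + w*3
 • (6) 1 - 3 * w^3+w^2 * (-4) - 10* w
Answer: 1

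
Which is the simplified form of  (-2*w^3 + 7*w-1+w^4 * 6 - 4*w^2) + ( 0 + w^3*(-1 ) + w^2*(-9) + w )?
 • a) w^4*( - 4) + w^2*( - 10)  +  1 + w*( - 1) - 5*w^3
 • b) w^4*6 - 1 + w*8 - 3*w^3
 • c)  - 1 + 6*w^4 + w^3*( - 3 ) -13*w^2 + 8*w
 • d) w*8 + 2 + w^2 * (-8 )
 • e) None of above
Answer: c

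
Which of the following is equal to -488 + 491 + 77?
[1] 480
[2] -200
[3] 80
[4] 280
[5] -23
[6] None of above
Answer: 3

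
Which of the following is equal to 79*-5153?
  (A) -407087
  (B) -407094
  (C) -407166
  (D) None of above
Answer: A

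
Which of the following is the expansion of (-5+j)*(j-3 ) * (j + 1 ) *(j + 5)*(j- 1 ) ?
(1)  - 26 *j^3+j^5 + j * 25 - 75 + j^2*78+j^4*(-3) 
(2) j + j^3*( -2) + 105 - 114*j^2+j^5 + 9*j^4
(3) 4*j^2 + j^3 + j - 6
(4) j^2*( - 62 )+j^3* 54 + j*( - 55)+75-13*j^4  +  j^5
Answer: 1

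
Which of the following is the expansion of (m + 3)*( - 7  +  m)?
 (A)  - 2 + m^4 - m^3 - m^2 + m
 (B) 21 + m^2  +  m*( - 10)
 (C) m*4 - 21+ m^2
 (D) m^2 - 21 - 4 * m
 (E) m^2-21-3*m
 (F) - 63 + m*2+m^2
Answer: D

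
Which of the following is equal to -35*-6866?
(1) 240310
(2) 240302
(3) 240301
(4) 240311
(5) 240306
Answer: 1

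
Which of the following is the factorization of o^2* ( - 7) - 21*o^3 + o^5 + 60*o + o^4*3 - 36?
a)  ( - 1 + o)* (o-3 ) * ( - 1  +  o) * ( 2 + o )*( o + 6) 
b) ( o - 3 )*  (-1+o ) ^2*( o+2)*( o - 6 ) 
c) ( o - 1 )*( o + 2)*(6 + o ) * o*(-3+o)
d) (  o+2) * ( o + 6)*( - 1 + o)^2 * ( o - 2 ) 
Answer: a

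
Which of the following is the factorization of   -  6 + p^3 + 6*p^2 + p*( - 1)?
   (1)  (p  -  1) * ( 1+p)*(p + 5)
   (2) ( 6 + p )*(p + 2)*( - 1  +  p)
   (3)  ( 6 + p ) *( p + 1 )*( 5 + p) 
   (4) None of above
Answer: 4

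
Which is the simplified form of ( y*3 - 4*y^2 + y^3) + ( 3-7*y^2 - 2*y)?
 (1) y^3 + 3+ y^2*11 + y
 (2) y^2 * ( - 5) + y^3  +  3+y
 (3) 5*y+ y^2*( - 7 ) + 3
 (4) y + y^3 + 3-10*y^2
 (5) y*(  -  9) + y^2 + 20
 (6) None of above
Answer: 6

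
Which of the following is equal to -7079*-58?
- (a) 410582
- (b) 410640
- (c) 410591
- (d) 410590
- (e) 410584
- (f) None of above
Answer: a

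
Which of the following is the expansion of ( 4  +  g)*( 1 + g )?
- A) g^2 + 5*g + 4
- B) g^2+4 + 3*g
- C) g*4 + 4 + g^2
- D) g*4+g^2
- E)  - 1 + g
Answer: A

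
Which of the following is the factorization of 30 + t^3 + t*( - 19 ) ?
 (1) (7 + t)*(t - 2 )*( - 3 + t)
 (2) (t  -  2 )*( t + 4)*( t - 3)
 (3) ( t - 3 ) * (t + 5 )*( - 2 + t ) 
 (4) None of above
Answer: 3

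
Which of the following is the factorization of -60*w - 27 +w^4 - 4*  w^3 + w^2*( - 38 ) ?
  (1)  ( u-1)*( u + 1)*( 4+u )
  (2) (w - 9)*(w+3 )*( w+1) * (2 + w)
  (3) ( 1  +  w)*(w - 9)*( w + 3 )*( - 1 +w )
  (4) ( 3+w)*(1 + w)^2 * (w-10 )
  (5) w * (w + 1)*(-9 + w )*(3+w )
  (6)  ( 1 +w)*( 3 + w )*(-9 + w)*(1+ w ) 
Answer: 6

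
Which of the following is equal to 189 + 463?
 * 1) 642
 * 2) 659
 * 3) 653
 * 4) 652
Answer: 4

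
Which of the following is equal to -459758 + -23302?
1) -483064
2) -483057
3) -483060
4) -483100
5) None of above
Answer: 3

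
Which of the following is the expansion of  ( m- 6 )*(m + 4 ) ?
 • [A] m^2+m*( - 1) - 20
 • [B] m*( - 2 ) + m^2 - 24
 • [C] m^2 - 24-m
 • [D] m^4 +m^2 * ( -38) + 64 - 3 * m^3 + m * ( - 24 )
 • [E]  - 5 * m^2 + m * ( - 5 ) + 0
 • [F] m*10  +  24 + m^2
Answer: B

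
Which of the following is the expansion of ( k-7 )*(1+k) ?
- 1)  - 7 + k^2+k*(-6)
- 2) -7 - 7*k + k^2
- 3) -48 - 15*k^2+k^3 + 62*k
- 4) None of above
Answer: 1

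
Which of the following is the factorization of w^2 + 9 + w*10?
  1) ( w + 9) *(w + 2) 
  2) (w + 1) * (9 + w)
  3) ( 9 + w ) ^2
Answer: 2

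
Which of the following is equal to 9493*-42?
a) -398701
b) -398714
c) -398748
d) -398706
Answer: d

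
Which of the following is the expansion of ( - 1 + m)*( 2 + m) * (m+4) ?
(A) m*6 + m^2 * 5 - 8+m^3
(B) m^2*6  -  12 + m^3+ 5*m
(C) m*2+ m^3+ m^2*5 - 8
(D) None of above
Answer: C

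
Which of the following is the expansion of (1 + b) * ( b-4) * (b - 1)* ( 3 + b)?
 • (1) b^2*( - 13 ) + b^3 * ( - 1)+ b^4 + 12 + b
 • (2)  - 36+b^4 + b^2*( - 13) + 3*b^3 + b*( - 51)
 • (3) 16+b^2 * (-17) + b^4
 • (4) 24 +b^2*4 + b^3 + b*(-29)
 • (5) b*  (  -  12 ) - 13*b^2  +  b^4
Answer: 1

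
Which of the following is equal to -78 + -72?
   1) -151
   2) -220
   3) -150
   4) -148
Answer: 3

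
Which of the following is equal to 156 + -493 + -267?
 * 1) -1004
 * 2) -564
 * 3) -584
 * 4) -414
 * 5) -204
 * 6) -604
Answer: 6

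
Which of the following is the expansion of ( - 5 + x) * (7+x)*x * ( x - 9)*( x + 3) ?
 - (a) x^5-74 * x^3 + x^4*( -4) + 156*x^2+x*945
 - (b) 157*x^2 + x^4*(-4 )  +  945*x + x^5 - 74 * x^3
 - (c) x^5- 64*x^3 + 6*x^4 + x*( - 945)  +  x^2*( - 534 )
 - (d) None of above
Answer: a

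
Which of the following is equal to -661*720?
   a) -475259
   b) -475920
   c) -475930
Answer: b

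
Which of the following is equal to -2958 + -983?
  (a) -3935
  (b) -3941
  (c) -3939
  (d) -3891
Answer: b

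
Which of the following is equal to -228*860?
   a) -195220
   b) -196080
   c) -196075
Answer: b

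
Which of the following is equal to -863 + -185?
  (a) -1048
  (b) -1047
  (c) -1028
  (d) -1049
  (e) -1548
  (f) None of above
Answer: a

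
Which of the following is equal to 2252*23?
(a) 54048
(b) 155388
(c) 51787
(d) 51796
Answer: d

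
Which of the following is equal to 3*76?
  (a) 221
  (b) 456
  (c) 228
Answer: c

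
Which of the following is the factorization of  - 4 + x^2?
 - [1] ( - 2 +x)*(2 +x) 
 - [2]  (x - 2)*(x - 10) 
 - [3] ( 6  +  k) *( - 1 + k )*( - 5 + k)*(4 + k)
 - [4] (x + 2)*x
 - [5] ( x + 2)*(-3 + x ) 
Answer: 1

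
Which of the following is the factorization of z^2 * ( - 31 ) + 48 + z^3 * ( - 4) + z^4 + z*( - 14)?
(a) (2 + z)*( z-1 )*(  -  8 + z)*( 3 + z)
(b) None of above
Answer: a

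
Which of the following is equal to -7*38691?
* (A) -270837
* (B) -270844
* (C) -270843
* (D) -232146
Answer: A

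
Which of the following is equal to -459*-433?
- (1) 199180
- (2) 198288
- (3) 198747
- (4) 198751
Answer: 3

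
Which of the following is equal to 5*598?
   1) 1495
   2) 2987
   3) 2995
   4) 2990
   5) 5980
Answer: 4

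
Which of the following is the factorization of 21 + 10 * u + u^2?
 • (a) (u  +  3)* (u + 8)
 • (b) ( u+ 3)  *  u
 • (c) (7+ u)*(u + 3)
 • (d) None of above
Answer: c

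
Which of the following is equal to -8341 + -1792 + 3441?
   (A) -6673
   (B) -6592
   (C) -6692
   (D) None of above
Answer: C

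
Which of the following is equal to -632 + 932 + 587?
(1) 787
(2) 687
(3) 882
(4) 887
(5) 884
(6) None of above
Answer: 4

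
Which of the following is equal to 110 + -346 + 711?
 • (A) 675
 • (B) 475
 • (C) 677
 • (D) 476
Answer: B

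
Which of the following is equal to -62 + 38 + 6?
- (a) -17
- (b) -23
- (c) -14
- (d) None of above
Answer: d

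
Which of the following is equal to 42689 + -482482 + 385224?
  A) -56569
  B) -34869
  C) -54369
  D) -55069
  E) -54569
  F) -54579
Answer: E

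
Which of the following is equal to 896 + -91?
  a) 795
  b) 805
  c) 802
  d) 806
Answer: b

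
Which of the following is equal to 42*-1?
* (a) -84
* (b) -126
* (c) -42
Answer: c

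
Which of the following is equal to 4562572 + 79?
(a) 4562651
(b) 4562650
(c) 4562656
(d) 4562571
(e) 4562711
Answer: a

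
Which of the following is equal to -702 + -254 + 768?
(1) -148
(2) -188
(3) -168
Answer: 2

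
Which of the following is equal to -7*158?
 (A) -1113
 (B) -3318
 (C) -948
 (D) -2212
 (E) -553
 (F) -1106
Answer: F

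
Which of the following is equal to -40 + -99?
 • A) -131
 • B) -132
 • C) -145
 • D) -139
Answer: D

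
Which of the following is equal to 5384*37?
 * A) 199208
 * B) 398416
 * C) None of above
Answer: A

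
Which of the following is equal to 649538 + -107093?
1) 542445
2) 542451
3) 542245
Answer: 1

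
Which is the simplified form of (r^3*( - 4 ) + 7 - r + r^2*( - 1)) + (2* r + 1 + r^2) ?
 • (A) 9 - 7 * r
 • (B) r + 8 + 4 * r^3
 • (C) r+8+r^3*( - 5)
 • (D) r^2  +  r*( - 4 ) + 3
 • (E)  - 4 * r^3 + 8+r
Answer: E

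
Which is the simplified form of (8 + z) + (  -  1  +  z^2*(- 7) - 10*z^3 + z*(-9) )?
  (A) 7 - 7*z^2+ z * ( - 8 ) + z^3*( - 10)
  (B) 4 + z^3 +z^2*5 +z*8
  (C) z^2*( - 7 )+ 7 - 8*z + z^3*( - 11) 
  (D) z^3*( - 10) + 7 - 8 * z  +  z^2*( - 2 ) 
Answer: A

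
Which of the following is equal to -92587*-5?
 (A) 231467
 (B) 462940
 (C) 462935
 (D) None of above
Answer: C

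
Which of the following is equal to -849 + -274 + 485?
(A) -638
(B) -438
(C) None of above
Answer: A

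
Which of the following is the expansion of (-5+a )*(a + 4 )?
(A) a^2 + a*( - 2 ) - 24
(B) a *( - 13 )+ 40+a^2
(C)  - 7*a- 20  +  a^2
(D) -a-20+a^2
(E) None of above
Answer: D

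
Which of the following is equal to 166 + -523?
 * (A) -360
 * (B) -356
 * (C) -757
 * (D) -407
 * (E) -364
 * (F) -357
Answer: F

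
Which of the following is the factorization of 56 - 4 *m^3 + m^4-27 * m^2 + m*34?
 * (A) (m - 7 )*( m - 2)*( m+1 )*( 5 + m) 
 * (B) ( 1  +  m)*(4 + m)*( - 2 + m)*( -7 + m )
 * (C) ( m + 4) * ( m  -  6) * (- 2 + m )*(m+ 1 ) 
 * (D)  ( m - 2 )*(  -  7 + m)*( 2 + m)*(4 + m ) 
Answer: B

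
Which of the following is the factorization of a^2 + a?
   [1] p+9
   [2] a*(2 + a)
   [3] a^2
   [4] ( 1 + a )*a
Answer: 4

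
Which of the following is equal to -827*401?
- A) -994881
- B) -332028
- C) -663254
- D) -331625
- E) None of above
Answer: E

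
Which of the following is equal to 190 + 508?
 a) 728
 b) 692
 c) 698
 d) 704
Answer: c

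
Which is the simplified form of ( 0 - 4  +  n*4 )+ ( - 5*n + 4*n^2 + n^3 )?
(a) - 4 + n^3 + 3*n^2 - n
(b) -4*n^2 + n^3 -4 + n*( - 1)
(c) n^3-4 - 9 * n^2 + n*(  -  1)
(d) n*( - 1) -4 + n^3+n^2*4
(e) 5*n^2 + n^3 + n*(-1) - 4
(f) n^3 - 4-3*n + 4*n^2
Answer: d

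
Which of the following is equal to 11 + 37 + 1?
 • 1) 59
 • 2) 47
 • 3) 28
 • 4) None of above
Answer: 4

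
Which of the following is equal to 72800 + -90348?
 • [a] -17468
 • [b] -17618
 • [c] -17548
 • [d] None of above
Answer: c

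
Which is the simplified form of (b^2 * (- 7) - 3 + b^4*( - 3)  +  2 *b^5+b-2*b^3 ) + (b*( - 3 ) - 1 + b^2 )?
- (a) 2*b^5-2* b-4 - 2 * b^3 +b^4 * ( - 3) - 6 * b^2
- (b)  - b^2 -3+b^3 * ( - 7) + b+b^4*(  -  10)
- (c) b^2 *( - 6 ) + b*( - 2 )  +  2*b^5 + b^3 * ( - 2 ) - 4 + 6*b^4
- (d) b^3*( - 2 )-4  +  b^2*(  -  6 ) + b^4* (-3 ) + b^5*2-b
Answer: a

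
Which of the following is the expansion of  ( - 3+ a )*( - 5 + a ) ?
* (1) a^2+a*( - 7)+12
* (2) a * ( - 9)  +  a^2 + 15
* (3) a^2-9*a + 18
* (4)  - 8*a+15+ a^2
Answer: 4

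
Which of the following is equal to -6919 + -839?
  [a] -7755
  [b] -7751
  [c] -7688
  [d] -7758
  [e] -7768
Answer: d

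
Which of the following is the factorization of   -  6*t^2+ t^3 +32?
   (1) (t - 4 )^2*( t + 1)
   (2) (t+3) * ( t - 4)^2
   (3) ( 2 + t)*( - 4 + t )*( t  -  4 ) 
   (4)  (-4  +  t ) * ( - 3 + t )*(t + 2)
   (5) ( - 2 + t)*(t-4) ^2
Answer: 3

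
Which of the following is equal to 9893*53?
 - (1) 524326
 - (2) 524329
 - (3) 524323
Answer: 2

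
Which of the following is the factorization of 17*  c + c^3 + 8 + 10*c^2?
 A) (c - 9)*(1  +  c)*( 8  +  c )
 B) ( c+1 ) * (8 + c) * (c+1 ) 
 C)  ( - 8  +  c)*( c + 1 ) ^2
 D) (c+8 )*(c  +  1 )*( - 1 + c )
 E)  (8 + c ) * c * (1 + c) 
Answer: B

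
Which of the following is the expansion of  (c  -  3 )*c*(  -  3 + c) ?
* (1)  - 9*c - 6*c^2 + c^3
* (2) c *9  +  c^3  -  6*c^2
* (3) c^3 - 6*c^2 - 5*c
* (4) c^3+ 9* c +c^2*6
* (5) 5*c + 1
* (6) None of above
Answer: 2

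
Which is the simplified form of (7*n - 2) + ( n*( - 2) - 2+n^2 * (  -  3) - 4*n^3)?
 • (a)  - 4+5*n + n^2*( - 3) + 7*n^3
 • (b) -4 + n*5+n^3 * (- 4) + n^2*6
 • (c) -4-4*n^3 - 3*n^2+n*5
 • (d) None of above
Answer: c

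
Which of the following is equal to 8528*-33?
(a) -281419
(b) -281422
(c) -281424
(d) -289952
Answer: c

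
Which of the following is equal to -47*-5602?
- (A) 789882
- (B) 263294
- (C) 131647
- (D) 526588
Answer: B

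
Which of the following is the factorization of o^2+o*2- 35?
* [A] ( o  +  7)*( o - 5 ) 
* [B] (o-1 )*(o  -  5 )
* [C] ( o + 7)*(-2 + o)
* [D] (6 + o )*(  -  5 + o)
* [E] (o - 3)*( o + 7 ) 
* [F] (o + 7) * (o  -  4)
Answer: A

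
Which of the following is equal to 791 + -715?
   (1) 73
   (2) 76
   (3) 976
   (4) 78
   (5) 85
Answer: 2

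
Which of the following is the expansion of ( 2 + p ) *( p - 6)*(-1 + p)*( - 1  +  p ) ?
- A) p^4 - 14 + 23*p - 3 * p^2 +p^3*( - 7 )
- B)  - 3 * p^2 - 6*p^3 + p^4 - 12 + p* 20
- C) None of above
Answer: B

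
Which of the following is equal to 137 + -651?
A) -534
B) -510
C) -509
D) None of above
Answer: D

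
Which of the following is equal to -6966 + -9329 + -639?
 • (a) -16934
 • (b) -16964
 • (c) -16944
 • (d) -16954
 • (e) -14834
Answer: a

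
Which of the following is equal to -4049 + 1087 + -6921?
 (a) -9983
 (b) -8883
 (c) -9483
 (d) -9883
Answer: d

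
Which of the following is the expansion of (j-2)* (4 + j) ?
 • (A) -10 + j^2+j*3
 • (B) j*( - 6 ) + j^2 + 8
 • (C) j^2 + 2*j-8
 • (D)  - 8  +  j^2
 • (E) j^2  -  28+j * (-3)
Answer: C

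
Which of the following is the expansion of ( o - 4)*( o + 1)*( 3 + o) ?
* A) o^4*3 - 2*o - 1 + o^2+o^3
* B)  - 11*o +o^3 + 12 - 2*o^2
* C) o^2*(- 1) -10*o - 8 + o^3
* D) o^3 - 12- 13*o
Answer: D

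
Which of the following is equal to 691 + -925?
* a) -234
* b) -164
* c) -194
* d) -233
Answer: a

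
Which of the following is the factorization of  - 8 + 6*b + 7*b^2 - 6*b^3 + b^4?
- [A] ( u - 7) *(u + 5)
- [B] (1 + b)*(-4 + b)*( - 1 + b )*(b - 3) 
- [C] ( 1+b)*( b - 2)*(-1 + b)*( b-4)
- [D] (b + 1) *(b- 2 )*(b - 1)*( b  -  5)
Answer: C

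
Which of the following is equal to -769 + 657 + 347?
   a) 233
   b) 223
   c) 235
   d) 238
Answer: c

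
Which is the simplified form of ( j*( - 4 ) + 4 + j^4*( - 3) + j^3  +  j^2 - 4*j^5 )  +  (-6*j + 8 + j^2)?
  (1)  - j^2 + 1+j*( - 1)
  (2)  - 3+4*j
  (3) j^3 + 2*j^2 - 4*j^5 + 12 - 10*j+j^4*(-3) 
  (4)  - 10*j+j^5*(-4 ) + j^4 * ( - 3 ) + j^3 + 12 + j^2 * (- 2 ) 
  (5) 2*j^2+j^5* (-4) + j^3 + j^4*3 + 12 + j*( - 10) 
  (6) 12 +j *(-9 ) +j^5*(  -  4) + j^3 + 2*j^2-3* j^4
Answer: 3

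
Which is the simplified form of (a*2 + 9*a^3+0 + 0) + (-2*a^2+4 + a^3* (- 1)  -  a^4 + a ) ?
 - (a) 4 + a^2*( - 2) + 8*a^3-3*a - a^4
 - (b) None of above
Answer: b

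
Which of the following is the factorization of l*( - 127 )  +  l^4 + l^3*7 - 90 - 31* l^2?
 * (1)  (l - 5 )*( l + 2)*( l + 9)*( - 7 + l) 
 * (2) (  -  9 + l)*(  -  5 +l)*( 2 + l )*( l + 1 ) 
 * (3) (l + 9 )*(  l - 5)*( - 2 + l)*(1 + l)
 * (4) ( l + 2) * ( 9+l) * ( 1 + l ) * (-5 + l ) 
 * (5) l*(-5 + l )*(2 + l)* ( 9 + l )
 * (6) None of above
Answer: 4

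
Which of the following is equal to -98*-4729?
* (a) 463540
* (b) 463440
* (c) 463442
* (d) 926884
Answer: c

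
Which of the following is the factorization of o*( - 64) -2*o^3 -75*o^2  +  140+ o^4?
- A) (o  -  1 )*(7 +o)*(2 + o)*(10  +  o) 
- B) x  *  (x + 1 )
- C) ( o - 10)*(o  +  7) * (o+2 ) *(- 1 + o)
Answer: C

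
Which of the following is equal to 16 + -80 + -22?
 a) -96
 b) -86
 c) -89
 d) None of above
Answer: b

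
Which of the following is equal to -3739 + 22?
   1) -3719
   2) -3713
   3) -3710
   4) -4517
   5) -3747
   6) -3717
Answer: 6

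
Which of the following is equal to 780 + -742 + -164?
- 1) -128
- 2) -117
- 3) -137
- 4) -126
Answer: 4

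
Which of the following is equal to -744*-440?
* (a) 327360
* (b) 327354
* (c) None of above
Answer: a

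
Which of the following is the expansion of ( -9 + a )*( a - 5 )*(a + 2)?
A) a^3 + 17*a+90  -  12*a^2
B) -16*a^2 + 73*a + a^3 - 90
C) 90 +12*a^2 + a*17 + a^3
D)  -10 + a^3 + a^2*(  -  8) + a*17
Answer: A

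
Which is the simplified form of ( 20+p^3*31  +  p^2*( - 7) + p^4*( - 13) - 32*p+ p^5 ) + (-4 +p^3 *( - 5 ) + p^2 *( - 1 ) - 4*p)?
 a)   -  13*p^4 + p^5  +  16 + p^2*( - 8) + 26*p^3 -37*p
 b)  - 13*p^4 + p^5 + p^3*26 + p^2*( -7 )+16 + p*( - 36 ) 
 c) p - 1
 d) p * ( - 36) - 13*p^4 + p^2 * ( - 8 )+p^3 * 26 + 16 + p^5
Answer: d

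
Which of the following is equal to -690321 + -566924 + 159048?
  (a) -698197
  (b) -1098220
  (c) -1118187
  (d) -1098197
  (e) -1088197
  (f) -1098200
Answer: d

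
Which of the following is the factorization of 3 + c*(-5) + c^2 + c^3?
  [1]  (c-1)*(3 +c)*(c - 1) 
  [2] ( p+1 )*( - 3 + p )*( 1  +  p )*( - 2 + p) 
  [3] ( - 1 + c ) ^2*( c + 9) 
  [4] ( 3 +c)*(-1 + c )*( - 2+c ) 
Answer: 1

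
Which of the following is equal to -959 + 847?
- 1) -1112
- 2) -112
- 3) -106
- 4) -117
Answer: 2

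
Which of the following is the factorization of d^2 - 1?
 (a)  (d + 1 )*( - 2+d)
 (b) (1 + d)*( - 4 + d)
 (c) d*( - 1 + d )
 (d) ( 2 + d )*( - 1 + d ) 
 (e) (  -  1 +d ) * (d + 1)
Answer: e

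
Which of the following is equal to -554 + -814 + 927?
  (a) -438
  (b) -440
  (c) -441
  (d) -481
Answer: c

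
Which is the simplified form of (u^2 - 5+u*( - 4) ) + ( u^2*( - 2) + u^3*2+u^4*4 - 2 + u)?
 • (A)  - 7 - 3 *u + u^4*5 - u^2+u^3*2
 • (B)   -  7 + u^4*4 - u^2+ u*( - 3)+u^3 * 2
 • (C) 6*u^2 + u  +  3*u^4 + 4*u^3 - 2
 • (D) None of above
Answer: B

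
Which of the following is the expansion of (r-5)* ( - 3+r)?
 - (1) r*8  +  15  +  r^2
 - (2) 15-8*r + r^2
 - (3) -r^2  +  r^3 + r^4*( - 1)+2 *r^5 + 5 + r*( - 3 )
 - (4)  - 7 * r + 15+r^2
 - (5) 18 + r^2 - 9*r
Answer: 2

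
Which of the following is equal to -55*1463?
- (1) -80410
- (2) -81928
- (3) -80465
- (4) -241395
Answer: 3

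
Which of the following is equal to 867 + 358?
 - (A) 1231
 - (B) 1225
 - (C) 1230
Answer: B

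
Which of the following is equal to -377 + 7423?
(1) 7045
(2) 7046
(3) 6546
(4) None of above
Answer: 2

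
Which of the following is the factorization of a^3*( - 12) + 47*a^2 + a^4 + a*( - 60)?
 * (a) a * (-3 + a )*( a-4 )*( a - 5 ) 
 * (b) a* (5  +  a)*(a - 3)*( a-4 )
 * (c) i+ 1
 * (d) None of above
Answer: a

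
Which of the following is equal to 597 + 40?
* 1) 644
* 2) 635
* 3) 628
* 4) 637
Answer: 4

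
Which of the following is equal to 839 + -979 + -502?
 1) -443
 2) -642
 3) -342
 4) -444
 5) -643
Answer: 2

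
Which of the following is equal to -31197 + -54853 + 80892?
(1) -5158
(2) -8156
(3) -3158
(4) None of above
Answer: 1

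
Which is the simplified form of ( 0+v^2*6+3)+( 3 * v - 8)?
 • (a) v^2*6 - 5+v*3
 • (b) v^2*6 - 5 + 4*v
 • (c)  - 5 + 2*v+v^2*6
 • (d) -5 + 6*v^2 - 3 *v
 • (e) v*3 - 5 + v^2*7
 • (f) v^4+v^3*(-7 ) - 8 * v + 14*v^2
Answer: a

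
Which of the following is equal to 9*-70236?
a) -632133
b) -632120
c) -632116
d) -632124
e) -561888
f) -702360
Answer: d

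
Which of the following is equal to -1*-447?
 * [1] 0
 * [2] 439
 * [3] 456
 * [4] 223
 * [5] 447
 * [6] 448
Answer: 5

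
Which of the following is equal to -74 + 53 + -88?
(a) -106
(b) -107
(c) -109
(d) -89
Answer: c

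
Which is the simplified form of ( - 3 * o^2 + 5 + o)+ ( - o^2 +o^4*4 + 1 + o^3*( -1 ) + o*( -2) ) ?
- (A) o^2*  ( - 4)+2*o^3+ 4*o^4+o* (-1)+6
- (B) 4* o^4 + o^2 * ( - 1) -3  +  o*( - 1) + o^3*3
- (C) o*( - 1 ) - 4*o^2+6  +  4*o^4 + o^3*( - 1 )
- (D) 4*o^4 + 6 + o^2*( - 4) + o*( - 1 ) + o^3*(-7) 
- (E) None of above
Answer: C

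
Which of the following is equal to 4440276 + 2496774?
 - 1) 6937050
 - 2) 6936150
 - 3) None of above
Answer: 1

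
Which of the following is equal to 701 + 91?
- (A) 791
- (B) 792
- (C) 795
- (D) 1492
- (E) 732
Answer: B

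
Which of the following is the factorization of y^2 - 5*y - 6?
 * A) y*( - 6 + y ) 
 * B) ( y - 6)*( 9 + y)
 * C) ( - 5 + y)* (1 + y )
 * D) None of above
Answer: D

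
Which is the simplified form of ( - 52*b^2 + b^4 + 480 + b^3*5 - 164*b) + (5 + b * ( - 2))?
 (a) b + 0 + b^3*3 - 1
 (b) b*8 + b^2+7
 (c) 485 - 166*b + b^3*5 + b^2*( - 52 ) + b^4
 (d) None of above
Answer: c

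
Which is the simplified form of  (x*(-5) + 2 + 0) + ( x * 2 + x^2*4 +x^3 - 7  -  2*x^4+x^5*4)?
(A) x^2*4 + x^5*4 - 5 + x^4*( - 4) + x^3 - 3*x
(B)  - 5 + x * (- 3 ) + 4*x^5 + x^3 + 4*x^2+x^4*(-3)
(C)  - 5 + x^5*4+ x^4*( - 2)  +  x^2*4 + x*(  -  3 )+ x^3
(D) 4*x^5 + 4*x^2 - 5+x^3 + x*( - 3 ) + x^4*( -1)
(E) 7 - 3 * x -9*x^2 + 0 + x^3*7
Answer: C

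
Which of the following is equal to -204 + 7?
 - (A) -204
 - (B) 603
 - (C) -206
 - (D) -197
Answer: D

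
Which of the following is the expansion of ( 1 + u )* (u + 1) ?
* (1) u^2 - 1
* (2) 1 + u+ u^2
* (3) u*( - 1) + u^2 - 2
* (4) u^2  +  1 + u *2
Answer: 4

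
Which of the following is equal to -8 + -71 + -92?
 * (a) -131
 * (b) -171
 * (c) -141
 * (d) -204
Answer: b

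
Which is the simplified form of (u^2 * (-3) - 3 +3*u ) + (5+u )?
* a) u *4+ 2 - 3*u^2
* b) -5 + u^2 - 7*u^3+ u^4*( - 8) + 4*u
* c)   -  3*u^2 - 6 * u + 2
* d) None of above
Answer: a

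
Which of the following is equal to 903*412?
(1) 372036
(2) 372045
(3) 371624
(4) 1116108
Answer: 1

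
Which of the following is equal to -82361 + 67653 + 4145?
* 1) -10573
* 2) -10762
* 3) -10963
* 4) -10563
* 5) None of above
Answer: 4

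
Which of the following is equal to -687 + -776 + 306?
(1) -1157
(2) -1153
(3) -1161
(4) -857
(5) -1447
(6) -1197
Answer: 1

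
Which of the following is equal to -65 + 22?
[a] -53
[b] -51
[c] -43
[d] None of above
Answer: c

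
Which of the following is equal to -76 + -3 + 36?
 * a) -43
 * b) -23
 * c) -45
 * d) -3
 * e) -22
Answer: a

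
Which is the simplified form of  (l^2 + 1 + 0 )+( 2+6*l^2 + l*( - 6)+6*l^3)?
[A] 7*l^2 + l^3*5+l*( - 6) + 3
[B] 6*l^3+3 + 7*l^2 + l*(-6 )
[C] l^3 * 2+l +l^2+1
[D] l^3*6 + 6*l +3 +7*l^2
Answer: B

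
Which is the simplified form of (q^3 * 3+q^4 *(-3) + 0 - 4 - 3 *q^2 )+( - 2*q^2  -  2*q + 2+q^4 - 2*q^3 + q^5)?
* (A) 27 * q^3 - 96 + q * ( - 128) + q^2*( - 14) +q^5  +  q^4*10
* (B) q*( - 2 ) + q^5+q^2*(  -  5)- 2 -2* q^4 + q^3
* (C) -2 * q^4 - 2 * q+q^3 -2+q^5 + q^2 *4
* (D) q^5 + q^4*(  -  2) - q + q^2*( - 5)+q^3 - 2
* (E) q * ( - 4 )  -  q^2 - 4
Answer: B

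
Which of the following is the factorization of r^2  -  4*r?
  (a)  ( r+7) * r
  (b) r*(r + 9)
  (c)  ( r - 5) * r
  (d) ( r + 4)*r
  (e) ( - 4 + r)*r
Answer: e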